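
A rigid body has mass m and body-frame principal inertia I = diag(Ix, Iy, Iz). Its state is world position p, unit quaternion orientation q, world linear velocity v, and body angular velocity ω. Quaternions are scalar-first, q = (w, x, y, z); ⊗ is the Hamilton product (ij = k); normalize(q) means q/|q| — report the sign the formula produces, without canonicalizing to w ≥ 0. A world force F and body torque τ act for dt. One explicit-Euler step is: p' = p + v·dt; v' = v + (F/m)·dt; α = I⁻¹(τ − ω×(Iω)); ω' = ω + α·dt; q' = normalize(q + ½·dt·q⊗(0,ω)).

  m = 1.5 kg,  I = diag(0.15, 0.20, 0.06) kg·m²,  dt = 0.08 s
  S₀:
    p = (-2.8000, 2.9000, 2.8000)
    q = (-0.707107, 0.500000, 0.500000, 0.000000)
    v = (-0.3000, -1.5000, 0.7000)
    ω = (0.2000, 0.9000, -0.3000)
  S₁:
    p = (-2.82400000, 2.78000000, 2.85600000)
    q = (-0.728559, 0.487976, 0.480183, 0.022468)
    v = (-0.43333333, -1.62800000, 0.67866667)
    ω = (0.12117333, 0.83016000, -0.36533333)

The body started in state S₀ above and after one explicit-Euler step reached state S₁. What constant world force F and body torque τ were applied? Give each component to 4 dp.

F = (-2.5000, -2.4000, -0.4000)
τ = (-0.1100, -0.1800, -0.0400)

ω₁ − ω₀ = (-0.07882667, -0.06984000, -0.06533333)
I·α + gyro = (-0.1100, -0.1800, -0.0400)
v₁ − v₀ = (-0.13333333, -0.12800000, -0.02133333)
applied force F = (-2.5000, -2.4000, -0.4000)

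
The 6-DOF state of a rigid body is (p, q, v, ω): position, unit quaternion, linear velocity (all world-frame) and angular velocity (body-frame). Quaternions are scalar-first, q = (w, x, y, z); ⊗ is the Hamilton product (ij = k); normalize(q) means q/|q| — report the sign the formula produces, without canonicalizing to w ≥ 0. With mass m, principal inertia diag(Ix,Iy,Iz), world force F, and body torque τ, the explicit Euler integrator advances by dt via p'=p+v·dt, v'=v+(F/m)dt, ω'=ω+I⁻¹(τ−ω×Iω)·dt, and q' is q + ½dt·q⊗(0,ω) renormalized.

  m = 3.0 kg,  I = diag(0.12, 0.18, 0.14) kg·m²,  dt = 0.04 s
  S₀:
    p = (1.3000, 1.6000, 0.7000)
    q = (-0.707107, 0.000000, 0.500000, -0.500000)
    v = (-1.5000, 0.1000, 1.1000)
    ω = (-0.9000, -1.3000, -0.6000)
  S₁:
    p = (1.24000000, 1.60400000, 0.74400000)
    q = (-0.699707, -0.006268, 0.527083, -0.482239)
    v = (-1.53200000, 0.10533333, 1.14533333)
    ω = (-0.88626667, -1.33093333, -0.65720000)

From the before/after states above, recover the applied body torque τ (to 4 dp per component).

τ = (0.0100, -0.1500, -0.1300)

Δω = ω₁−ω₀ = (0.01373333, -0.03093333, -0.05720000)
applied torque τ = (0.0100, -0.1500, -0.1300)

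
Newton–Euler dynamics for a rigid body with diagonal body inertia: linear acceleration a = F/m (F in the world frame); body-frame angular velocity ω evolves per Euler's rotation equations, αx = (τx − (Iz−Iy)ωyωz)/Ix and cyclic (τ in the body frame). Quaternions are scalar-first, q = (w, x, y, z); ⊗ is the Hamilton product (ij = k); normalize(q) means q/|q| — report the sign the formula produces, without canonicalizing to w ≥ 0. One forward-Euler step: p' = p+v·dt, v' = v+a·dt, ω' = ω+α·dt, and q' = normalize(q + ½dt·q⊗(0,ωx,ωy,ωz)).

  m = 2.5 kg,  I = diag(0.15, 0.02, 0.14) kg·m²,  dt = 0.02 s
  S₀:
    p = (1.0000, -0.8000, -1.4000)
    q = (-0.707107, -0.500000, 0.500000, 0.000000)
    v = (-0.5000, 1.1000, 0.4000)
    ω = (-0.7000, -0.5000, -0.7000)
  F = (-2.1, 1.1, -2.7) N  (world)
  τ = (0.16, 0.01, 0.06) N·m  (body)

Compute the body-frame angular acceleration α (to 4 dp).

α = (0.7867, 0.2550, 0.7536)

precession coupling ω×(Iω) = (0.0420, 0.0049, -0.0455)
angular accel α = (0.7867, 0.2550, 0.7536)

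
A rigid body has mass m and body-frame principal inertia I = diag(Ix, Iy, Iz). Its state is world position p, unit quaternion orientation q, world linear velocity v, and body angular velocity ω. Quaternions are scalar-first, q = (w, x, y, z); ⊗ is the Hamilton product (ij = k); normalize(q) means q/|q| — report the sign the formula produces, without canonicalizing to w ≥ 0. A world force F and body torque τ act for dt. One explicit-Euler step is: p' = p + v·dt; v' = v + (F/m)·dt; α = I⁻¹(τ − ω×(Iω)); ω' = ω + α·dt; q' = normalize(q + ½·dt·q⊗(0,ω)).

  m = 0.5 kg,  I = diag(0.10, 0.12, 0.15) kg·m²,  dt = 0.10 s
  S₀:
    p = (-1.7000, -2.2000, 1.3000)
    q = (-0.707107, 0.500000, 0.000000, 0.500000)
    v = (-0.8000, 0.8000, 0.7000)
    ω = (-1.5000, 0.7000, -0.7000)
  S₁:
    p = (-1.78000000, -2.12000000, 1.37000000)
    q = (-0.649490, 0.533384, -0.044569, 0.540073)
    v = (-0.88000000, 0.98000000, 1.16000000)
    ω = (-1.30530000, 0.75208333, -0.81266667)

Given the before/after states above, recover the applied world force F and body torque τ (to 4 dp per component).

Δω = ω₁−ω₀ = (0.19470000, 0.05208333, -0.11266667)
gyro term ω₀×Iω₀ = (-0.0147, -0.0525, -0.0210)
τ = I·(Δω/dt) + ω₀×(Iω₀) = (0.1800, 0.0100, -0.1900)
velocity change Δv = (-0.08000000, 0.18000000, 0.46000000)
m·(v₁−v₀)/dt = (-0.4000, 0.9000, 2.3000)

F = (-0.4000, 0.9000, 2.3000)
τ = (0.1800, 0.0100, -0.1900)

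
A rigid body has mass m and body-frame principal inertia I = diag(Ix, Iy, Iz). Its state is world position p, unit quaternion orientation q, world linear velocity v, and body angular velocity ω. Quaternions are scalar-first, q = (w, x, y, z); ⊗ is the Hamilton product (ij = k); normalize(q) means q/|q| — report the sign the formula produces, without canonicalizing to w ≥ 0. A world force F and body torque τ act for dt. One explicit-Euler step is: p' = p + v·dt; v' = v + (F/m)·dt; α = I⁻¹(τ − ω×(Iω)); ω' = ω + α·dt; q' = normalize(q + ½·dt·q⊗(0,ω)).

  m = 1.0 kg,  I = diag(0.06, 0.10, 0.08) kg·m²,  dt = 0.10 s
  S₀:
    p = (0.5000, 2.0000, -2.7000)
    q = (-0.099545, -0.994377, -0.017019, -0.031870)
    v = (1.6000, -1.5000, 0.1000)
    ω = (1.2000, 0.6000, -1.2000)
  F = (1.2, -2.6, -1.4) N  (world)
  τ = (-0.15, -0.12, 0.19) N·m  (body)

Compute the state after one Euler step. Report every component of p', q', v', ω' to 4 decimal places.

p' = (0.6600, 1.8500, -2.6900)
q' = (-0.0411, -0.9944, -0.0813, -0.0545)
v' = (1.7200, -1.7600, -0.0400)
ω' = (0.9260, 0.4512, -0.9985)

gyro term ω×Iω = (0.0144, 0.0288, 0.0288)
(τ − ω×Iω)/I = (-2.7400, -1.4880, 2.0150)
ω' = ω + α·dt = (0.9260, 0.4512, -0.9985)
2q̇ = q⊗(0,ω) = (1.1652198, -0.0799092, -1.2912234, -0.4567494)
q + ½dt·q⊗(0,ω), renormalized = (-0.0411, -0.9944, -0.0813, -0.0545)
p + v·dt = (0.6600, 1.8500, -2.6900)
v + (F/m)dt = (1.7200, -1.7600, -0.0400)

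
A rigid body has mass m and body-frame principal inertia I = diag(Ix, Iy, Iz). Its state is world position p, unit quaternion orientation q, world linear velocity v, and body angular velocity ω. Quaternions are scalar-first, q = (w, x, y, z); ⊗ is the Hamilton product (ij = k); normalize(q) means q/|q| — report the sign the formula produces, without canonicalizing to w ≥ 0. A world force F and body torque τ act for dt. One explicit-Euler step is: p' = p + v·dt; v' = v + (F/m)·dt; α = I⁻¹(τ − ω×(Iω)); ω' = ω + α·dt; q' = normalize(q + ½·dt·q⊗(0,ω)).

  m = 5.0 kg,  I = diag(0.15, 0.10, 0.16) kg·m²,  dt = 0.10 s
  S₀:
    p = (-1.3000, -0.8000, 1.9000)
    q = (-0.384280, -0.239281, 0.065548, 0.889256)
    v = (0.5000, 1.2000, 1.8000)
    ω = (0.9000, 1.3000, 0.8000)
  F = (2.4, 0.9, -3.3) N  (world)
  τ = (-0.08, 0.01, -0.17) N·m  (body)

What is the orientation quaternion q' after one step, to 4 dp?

q' = (-0.4117, -0.3105, 0.0898, 0.8520)

q⊗(0,ω) = (-0.5812643, -1.4494464, 0.4921912, -0.6774825)
q + ½dt·q⊗(0,ω), renormalized = (-0.4117, -0.3105, 0.0898, 0.8520)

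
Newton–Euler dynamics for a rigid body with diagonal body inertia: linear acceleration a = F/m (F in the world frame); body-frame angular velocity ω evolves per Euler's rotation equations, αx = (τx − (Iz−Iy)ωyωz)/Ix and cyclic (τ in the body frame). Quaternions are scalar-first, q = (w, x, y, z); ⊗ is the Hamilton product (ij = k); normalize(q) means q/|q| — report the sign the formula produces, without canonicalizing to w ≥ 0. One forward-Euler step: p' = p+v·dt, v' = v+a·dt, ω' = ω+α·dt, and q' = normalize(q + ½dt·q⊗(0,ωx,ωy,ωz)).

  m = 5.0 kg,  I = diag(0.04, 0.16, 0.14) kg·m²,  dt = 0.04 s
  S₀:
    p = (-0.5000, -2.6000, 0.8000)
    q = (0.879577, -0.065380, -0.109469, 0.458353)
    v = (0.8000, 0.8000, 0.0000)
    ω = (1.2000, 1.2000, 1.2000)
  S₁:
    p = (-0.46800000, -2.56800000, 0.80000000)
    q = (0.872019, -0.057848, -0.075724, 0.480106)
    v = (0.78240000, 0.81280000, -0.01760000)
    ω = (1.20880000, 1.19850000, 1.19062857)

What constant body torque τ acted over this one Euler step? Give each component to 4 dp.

τ = (-0.0200, -0.1500, 0.1400)

ω₁ − ω₀ = (0.00880000, -0.00150000, -0.00937143)
precession coupling = (-0.0288, -0.1440, 0.1728)
I·α + gyro = (-0.0200, -0.1500, 0.1400)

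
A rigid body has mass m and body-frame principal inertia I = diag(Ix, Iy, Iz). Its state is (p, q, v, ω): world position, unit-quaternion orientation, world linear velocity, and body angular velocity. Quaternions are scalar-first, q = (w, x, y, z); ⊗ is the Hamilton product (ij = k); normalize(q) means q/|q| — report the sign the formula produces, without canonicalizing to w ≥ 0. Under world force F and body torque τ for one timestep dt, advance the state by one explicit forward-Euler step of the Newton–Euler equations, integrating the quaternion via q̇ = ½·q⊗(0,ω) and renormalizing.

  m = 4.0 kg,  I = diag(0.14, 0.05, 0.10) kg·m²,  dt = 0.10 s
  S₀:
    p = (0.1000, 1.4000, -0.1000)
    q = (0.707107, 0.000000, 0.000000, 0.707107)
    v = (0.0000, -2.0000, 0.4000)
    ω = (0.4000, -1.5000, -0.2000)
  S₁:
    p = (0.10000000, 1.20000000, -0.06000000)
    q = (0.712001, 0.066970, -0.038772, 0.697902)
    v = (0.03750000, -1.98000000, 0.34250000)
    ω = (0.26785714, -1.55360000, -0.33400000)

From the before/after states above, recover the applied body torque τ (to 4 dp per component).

τ = (-0.1700, -0.0300, -0.0800)

rate change Δω = (-0.13214286, -0.05360000, -0.13400000)
precession coupling = (0.0150, -0.0032, 0.0540)
τ = I·(Δω/dt) + ω₀×(Iω₀) = (-0.1700, -0.0300, -0.0800)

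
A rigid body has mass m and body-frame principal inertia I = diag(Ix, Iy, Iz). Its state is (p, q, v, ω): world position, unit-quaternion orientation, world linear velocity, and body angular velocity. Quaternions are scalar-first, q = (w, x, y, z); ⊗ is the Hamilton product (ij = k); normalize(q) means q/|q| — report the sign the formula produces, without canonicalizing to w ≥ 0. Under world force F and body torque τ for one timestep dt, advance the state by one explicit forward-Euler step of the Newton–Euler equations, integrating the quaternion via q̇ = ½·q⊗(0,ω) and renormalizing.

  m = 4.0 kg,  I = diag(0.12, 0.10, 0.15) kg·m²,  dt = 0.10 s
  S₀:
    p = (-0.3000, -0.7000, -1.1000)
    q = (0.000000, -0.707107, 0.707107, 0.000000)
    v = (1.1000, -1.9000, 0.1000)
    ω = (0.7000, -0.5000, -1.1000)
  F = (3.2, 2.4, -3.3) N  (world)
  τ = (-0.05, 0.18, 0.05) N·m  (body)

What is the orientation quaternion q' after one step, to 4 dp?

q' = (0.0423, -0.7442, 0.6666, -0.0071)

q⊗(0,ω) = (0.8485284, -0.7778177, -0.7778177, -0.1414214)
q + ½dt·q⊗(0,ω), renormalized = (0.0423, -0.7442, 0.6666, -0.0071)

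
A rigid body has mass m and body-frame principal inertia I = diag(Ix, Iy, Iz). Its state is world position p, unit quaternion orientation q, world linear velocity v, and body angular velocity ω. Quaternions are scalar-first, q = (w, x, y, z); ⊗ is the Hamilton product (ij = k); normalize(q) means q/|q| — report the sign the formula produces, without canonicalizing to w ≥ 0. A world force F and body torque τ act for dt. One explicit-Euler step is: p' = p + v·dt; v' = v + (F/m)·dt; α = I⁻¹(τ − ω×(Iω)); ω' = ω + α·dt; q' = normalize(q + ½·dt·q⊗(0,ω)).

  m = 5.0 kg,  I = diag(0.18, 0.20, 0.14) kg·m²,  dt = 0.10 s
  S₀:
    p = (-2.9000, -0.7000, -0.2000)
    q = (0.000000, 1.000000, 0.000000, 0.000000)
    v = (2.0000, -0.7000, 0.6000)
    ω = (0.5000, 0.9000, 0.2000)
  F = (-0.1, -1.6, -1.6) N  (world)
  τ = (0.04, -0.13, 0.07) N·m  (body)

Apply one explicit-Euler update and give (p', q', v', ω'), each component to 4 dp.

p' = (-2.7000, -0.7700, -0.1400)
q' = (-0.0250, 0.9986, -0.0100, 0.0449)
v' = (1.9980, -0.7320, 0.5680)
ω' = (0.5282, 0.8330, 0.2436)

gyro term ω×Iω = (-0.0108, 0.0040, 0.0090)
α = I⁻¹(τ − ω×Iω) = (0.2822, -0.6700, 0.4357)
new body rate ω' = (0.5282, 0.8330, 0.2436)
Hamilton product q⊗(0,ω) = (-0.5000000, 0.0000000, -0.2000000, 0.9000000)
q + ½dt·q⊗(0,ω), renormalized = (-0.0250, 0.9986, -0.0100, 0.0449)
p + v·dt = (-2.7000, -0.7700, -0.1400)
v' = v + a·dt = (1.9980, -0.7320, 0.5680)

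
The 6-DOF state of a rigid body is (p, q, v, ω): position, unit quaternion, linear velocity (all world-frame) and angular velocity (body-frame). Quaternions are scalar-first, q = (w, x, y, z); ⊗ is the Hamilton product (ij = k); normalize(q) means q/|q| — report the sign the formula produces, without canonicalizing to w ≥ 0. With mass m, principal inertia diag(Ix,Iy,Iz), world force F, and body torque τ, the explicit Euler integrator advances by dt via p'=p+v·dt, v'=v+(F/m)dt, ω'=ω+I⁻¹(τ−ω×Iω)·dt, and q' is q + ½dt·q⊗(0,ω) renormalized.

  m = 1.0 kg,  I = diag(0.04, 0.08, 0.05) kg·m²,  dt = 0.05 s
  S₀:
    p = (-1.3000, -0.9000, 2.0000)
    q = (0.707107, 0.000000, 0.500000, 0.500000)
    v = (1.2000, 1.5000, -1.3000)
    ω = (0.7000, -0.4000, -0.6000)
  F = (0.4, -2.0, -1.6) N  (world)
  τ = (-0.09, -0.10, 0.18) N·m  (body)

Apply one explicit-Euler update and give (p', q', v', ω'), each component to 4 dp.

p' = (-1.2400, -0.8250, 1.9350)
q' = (0.7194, 0.0099, 0.5015, 0.4805)
v' = (1.2200, 1.4000, -1.3800)
ω' = (0.5965, -0.4651, -0.4088)

α = I⁻¹(τ − ω×Iω) = (-2.0700, -1.3025, 3.8240)
ω + α·dt = (0.5965, -0.4651, -0.4088)
2q̇ = q⊗(0,ω) = (0.5000000, 0.3949749, 0.0671572, -0.7742642)
q + ½dt·q⊗(0,ω), renormalized = (0.7194, 0.0099, 0.5015, 0.4805)
a = F/m = (0.4000, -2.0000, -1.6000)
p' = p + v·dt = (-1.2400, -0.8250, 1.9350)
v + (F/m)dt = (1.2200, 1.4000, -1.3800)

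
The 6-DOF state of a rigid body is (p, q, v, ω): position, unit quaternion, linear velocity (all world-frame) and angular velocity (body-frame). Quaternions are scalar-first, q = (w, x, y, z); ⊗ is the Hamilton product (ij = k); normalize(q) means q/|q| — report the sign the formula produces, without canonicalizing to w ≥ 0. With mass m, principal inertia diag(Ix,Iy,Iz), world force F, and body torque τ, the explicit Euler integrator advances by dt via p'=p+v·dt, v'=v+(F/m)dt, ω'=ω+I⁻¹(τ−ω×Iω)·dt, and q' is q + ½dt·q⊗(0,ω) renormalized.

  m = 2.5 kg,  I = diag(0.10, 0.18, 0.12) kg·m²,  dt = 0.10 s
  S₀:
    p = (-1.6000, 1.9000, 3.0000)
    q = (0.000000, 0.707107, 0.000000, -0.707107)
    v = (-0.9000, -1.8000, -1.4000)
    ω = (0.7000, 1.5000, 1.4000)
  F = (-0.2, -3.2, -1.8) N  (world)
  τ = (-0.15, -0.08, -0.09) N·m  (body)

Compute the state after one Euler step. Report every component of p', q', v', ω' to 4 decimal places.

p' = (-1.6900, 1.7200, 2.8600)
q' = (0.0246, 0.7557, -0.0738, -0.6503)
v' = (-0.9080, -1.9280, -1.4720)
ω' = (0.6760, 1.4664, 1.2550)

a = F/m = (-0.0800, -1.2800, -0.7200)
p + v·dt = (-1.6900, 1.7200, 2.8600)
v + (F/m)dt = (-0.9080, -1.9280, -1.4720)
precession coupling ω×(Iω) = (-0.1260, -0.0196, 0.0840)
(τ − ω×Iω)/I = (-0.2400, -0.3356, -1.4500)
ω' = ω + α·dt = (0.6760, 1.4664, 1.2550)
q⊗(0,ω) = (0.4949749, 1.0606605, -1.4849247, 1.0606605)
q + ½dt·q⊗(0,ω), renormalized = (0.0246, 0.7557, -0.0738, -0.6503)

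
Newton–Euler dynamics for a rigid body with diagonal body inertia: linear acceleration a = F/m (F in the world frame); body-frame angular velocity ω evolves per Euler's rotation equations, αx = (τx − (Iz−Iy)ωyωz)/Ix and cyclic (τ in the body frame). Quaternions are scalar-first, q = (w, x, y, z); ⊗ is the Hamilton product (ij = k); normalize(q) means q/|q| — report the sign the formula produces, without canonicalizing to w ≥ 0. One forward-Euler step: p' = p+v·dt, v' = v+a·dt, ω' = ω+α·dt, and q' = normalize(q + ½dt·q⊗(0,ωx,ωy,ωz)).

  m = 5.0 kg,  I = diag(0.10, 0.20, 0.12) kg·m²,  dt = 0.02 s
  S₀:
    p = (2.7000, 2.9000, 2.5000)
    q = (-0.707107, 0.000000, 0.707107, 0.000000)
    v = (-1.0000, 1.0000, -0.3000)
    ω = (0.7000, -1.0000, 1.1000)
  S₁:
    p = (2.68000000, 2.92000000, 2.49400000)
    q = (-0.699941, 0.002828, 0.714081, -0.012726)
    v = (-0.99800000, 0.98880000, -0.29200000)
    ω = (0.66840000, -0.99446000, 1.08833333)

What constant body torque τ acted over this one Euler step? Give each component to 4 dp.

τ = (-0.0700, 0.0400, -0.1400)

Δω = ω₁−ω₀ = (-0.03160000, 0.00554000, -0.01166667)
precession coupling = (0.0880, -0.0154, -0.0700)
τ = I·(Δω/dt) + ω₀×(Iω₀) = (-0.0700, 0.0400, -0.1400)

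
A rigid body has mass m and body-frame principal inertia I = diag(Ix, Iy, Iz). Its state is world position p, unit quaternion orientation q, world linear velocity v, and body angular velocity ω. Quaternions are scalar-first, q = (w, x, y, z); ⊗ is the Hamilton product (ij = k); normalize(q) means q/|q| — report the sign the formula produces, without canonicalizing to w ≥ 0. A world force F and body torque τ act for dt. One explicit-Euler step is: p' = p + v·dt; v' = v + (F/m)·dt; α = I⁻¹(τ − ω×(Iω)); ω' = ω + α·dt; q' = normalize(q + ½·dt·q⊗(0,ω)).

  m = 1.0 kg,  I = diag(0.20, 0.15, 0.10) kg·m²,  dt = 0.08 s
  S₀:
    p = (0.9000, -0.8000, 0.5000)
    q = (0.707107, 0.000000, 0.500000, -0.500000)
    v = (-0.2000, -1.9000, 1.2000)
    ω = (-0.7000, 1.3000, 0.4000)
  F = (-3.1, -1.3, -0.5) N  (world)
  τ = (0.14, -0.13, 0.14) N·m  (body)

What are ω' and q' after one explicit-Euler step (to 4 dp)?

α = I⁻¹(τ − ω×Iω) = (0.8300, -0.6800, 0.9450)
ω' = ω + α·dt = (-0.6336, 1.2456, 0.4756)
q⊗(0,ω) = (-0.4500000, 0.3550251, 1.2692391, 0.6328428)
q + ½dt·q⊗(0,ω), renormalized = (0.6878, 0.0142, 0.5497, -0.4738)

ω' = (-0.6336, 1.2456, 0.4756)
q' = (0.6878, 0.0142, 0.5497, -0.4738)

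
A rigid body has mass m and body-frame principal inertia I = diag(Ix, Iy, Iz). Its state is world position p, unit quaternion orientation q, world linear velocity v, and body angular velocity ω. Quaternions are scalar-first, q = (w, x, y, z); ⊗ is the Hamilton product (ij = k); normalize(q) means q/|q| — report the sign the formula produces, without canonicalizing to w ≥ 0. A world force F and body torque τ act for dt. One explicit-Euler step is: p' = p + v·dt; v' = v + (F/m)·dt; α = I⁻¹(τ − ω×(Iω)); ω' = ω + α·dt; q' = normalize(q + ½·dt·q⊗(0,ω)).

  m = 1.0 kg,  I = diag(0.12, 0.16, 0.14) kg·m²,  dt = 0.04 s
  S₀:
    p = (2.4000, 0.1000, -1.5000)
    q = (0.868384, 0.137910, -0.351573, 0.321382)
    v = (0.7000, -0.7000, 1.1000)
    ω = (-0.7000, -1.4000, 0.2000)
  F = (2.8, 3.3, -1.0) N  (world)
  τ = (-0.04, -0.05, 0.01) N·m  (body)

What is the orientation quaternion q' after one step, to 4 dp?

q' = (0.8588, 0.1333, -0.3807, 0.3159)

2q̇ = q⊗(0,ω) = (-0.4599416, -0.2282486, -1.4682870, -0.2654983)
q + ½dt·q⊗(0,ω), renormalized = (0.8588, 0.1333, -0.3807, 0.3159)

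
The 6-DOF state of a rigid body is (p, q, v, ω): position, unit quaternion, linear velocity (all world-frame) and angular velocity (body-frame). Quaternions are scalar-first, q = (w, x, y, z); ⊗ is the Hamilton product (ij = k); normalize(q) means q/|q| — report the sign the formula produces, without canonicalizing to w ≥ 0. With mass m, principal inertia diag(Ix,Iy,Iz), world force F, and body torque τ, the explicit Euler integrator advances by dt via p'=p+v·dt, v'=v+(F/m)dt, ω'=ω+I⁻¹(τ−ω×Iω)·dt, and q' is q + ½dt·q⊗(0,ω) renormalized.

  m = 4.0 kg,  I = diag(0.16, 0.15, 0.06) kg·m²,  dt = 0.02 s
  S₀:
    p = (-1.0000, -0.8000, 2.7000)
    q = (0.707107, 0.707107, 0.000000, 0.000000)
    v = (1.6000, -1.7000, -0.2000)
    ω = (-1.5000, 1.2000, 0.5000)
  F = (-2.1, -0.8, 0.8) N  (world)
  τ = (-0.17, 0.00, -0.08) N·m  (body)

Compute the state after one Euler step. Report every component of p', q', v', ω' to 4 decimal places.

p' = (-0.9680, -0.8340, 2.6960)
q' = (0.7176, 0.6964, 0.0049, 0.0120)
v' = (1.5895, -1.7040, -0.1960)
ω' = (-1.5145, 1.2100, 0.4673)

a = F/m = (-0.5250, -0.2000, 0.2000)
p + v·dt = (-0.9680, -0.8340, 2.6960)
v' = v + a·dt = (1.5895, -1.7040, -0.1960)
precession coupling ω×(Iω) = (-0.0540, -0.0750, 0.0180)
(τ − ω×Iω)/I = (-0.7250, 0.5000, -1.6333)
ω' = ω + α·dt = (-1.5145, 1.2100, 0.4673)
Hamilton product q⊗(0,ω) = (1.0606605, -1.0606605, 0.4949749, 1.2020819)
q + ½dt·q⊗(0,ω), renormalized = (0.7176, 0.6964, 0.0049, 0.0120)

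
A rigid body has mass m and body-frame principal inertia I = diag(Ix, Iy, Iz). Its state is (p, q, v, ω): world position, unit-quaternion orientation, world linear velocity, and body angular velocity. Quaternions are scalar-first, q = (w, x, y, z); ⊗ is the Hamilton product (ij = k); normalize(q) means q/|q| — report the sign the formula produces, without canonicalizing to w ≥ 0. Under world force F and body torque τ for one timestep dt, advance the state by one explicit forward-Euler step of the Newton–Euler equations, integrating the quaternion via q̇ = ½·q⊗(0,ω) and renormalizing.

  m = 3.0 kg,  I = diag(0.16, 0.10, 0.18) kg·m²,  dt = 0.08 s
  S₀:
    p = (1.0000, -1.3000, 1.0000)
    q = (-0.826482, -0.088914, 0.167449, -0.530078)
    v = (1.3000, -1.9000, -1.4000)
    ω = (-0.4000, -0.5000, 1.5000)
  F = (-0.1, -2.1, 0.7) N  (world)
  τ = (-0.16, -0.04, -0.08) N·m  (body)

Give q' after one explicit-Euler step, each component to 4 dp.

2q̇ = q⊗(0,ω) = (0.8432759, 0.3167273, 0.7586432, -1.1282864)
q' = normalize(q + ½dt·q⊗(0,ω)) = (-0.7911, -0.0761, 0.1974, -0.5740)

q' = (-0.7911, -0.0761, 0.1974, -0.5740)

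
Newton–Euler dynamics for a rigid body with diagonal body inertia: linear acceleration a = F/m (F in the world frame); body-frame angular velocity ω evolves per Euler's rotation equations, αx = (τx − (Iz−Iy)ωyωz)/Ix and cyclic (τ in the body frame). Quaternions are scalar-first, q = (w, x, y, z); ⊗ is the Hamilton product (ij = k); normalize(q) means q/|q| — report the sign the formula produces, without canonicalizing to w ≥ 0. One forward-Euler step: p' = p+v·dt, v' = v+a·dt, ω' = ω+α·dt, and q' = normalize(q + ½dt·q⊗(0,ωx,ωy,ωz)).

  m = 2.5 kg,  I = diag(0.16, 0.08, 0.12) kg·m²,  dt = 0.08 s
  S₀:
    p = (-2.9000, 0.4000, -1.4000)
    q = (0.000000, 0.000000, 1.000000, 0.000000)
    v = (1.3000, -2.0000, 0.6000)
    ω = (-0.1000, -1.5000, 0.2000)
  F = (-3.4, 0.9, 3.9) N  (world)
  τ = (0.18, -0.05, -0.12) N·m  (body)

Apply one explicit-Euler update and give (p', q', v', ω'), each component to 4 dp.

p' = p + v·dt = (-2.7960, 0.2400, -1.3520)
new velocity v' = (1.1912, -1.9712, 0.7248)
ω×(Iω) gyroscopic = (-0.0120, -0.0008, -0.0120)
angular accel α = (1.2000, -0.6150, -0.9000)
ω' = ω + α·dt = (-0.0040, -1.5492, 0.1280)
q⊗(0,ω) = (1.5000000, 0.2000000, 0.0000000, 0.1000000)
q' = normalize(q + ½dt·q⊗(0,ω)) = (0.0599, 0.0080, 0.9982, 0.0040)

p' = (-2.7960, 0.2400, -1.3520)
q' = (0.0599, 0.0080, 0.9982, 0.0040)
v' = (1.1912, -1.9712, 0.7248)
ω' = (-0.0040, -1.5492, 0.1280)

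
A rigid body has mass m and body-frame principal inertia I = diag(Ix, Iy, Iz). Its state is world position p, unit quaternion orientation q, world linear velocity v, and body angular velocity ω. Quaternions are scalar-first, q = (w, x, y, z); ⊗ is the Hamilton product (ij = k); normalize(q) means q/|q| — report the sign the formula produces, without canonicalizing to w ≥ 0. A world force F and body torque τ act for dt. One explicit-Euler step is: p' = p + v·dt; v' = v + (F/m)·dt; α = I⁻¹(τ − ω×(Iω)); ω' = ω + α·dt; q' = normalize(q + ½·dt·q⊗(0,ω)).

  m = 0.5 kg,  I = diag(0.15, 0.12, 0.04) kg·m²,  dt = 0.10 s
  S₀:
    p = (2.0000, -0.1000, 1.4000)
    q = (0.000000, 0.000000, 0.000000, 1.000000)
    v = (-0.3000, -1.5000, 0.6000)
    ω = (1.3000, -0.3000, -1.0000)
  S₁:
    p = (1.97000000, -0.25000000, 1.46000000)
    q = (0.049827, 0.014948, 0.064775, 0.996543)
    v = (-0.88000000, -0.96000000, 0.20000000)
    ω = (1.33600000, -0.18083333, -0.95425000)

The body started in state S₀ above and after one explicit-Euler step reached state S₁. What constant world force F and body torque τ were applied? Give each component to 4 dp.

F = (-2.9000, 2.7000, -2.0000)
τ = (0.0300, 0.0000, 0.0300)

v₁ − v₀ = (-0.58000000, 0.54000000, -0.40000000)
F = m·Δv/dt = (-2.9000, 2.7000, -2.0000)
ω₁ − ω₀ = (0.03600000, 0.11916667, 0.04575000)
precession coupling = (-0.0240, -0.1430, 0.0117)
I·α + gyro = (0.0300, 0.0000, 0.0300)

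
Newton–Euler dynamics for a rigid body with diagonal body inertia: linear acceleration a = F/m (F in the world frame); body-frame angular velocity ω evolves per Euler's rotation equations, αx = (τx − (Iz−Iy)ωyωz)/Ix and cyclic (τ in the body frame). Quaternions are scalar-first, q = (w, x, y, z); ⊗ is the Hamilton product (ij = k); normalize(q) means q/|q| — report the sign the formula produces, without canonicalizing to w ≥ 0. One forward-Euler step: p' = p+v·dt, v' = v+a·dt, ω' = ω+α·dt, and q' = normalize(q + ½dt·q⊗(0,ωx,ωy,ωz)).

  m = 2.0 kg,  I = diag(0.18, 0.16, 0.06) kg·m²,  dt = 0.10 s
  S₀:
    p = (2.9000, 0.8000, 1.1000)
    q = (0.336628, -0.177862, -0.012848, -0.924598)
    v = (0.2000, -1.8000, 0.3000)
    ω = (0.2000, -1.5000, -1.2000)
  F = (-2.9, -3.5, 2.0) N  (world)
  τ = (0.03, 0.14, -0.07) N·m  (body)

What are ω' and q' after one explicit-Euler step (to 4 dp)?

α = I⁻¹(τ − ω×Iω) = (1.1667, 1.0550, -1.2667)
ω' = ω + α·dt = (0.3167, -1.3945, -1.3267)
Hamilton product q⊗(0,ω) = (-1.0932172, -1.3041538, -0.9032960, -0.1345910)
q + ½dt·q⊗(0,ω), renormalized = (0.2807, -0.2419, -0.0577, -0.9270)

ω' = (0.3167, -1.3945, -1.3267)
q' = (0.2807, -0.2419, -0.0577, -0.9270)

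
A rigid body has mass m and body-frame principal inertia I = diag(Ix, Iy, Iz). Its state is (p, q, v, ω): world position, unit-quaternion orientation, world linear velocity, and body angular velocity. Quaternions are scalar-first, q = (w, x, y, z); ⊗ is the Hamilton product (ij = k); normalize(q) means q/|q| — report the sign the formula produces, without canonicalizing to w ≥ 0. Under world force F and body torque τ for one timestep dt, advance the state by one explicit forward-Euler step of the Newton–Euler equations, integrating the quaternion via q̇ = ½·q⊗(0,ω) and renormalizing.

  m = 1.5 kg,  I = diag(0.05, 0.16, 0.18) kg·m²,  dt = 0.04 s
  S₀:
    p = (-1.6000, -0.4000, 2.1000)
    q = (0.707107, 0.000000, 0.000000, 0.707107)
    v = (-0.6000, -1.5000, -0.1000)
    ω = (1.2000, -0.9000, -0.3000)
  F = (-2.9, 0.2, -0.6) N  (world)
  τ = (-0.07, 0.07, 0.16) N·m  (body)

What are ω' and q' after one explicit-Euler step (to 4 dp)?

ω' = (1.1397, -0.8942, -0.2380)
q' = (0.7110, 0.0297, 0.0042, 0.7025)

precession coupling ω×(Iω) = (0.0054, 0.0468, -0.1188)
angular accel α = (-1.5080, 0.1450, 1.5489)
ω + α·dt = (1.1397, -0.8942, -0.2380)
Hamilton product q⊗(0,ω) = (0.2121321, 1.4849247, 0.2121321, -0.2121321)
q + ½dt·q⊗(0,ω), renormalized = (0.7110, 0.0297, 0.0042, 0.7025)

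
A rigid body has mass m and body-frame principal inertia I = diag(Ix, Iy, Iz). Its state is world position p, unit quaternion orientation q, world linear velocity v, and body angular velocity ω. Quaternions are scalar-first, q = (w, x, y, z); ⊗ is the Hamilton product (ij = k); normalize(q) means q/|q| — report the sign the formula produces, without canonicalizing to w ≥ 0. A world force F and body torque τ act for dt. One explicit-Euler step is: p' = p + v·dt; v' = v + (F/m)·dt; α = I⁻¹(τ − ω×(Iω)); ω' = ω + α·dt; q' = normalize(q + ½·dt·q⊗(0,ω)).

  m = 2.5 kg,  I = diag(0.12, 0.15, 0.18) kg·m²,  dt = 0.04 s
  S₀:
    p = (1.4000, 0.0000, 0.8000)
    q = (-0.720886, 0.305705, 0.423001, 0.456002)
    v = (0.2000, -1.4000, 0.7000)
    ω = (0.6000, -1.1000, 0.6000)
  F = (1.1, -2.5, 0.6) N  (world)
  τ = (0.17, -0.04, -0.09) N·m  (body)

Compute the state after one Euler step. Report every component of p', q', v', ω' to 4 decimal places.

p' = (1.4080, -0.0560, 0.8280)
q' = (-0.7204, 0.3120, 0.4405, 0.4354)
v' = (0.2176, -1.4400, 0.7096)
ω' = (0.6633, -1.1049, 0.5844)

new position p' = (1.4080, -0.0560, 0.8280)
v' = v + a·dt = (0.2176, -1.4400, 0.7096)
ω×(Iω) gyroscopic = (-0.0198, -0.0216, -0.0198)
angular accel α = (1.5817, -0.1227, -0.3900)
ω' = ω + α·dt = (0.6633, -1.1049, 0.5844)
Hamilton product q⊗(0,ω) = (0.0082769, 0.3228712, 0.8831528, -1.0226077)
q' = normalize(q + ½dt·q⊗(0,ω)) = (-0.7204, 0.3120, 0.4405, 0.4354)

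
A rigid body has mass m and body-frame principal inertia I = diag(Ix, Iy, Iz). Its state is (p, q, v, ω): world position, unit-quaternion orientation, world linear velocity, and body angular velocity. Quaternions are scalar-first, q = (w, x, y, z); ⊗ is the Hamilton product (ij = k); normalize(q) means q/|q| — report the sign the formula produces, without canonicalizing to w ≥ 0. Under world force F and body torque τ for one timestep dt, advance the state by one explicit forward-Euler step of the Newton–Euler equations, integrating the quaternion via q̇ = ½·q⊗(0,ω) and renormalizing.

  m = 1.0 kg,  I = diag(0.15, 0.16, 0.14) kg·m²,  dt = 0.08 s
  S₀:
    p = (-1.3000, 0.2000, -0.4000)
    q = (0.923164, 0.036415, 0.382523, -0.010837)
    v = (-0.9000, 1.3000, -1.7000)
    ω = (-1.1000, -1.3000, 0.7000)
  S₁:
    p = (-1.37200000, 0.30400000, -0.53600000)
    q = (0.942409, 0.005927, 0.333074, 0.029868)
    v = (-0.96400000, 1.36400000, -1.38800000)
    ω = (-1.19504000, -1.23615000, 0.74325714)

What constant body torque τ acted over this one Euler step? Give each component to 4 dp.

τ = (-0.1600, 0.1200, 0.0900)

ω₁ − ω₀ = (-0.09504000, 0.06385000, 0.04325714)
ω₀×(Iω₀) = (0.0182, -0.0077, 0.0143)
applied torque τ = (-0.1600, 0.1200, 0.0900)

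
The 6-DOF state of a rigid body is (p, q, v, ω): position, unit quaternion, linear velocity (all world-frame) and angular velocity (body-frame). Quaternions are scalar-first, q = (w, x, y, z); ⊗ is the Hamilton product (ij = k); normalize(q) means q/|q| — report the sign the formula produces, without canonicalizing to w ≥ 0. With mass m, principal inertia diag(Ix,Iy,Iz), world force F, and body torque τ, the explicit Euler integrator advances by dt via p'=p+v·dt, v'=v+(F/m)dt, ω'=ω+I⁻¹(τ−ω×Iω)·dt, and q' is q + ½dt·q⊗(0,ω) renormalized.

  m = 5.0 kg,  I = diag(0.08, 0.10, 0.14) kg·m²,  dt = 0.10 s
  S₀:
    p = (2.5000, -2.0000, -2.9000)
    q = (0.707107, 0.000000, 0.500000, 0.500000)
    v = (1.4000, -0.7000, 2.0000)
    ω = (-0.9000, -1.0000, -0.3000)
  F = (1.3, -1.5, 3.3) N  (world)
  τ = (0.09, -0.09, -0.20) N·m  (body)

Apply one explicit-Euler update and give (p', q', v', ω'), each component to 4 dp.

p' = (2.6400, -2.0700, -2.7000)
q' = (0.7379, -0.0143, 0.4411, 0.5107)
v' = (1.4260, -0.7300, 2.0660)
ω' = (-0.8025, -1.0738, -0.4557)

linear accel F/m = (0.2600, -0.3000, 0.6600)
p + v·dt = (2.6400, -2.0700, -2.7000)
new velocity v' = (1.4260, -0.7300, 2.0660)
precession coupling ω×(Iω) = (0.0120, -0.0162, 0.0180)
(τ − ω×Iω)/I = (0.9750, -0.7380, -1.5571)
ω' = ω + α·dt = (-0.8025, -1.0738, -0.4557)
Hamilton product q⊗(0,ω) = (0.6500000, -0.2863963, -1.1571070, 0.2378679)
updated quaternion q' = (0.7379, -0.0143, 0.4411, 0.5107)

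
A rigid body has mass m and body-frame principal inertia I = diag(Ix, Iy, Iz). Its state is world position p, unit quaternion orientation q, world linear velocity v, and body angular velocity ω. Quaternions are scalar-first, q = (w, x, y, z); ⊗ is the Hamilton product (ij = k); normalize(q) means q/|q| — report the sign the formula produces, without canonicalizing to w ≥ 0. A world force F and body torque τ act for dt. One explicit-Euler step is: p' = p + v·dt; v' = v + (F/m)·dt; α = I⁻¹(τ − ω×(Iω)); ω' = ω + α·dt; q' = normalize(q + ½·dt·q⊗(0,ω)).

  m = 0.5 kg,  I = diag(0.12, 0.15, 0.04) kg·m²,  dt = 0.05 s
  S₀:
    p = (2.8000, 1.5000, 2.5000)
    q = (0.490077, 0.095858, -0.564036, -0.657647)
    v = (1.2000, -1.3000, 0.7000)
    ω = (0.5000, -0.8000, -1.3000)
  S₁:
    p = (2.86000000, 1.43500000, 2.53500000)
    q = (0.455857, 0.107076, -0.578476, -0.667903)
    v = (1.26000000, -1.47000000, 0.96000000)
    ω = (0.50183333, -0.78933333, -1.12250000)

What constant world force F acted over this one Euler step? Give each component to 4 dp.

F = (0.6000, -1.7000, 2.6000)

velocity change Δv = (0.06000000, -0.17000000, 0.26000000)
F = m·Δv/dt = (0.6000, -1.7000, 2.6000)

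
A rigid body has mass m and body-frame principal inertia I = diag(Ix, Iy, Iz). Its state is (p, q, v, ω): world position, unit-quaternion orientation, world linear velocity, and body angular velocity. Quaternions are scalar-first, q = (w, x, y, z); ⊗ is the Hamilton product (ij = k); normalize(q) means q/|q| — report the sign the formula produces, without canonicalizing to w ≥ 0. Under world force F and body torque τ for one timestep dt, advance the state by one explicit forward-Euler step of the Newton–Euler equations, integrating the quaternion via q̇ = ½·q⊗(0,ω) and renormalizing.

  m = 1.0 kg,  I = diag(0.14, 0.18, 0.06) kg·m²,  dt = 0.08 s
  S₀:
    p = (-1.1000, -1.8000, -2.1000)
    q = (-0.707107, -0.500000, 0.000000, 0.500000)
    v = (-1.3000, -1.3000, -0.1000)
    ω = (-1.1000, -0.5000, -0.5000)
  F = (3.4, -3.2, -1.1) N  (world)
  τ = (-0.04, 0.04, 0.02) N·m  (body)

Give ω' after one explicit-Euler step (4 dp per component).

ω' = (-1.1057, -0.5018, -0.5027)

angular accel α = (-0.0714, -0.0222, -0.0333)
new body rate ω' = (-1.1057, -0.5018, -0.5027)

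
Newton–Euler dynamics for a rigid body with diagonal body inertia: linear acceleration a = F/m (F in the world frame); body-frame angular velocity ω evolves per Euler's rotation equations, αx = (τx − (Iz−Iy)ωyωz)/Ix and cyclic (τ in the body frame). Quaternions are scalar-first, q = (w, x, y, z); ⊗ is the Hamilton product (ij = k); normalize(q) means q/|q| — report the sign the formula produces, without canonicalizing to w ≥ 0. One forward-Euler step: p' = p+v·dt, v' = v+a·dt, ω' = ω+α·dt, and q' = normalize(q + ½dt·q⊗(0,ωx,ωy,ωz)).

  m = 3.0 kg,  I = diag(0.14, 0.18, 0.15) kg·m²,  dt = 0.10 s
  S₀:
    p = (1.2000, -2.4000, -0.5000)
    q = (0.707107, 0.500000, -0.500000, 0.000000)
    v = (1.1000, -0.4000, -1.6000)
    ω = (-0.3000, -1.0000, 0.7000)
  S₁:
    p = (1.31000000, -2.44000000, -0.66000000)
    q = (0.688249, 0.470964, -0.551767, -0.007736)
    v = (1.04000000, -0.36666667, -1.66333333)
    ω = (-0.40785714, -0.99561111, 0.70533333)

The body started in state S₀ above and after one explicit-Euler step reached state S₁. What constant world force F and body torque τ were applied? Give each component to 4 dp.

F = (-1.8000, 1.0000, -1.9000)
τ = (-0.1300, 0.0100, 0.0200)

Δv = v₁−v₀ = (-0.06000000, 0.03333333, -0.06333333)
m·(v₁−v₀)/dt = (-1.8000, 1.0000, -1.9000)
Δω = ω₁−ω₀ = (-0.10785714, 0.00438889, 0.00533333)
precession coupling = (0.0210, 0.0021, 0.0120)
τ = I·(Δω/dt) + ω₀×(Iω₀) = (-0.1300, 0.0100, 0.0200)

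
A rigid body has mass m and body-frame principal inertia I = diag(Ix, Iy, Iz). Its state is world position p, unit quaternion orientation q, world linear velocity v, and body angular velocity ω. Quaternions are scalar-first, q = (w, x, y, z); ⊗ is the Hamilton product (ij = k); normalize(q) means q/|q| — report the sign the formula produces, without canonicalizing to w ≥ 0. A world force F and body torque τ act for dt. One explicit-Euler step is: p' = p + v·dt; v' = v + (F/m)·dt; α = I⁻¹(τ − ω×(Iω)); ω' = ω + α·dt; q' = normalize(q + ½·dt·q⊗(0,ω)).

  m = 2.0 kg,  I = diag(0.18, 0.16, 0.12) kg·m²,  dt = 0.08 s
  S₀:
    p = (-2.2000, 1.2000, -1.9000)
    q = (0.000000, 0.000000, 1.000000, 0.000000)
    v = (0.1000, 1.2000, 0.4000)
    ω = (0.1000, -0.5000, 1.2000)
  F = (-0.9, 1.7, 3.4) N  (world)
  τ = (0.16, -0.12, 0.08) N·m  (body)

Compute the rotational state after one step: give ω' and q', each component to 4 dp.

ω×(Iω) gyroscopic = (0.0240, 0.0072, 0.0010)
α = I⁻¹(τ − ω×Iω) = (0.7556, -0.7950, 0.6583)
ω' = ω + α·dt = (0.1604, -0.5636, 1.2527)
Hamilton product q⊗(0,ω) = (0.5000000, 1.2000000, 0.0000000, -0.1000000)
q + ½dt·q⊗(0,ω), renormalized = (0.0200, 0.0479, 0.9986, -0.0040)

ω' = (0.1604, -0.5636, 1.2527)
q' = (0.0200, 0.0479, 0.9986, -0.0040)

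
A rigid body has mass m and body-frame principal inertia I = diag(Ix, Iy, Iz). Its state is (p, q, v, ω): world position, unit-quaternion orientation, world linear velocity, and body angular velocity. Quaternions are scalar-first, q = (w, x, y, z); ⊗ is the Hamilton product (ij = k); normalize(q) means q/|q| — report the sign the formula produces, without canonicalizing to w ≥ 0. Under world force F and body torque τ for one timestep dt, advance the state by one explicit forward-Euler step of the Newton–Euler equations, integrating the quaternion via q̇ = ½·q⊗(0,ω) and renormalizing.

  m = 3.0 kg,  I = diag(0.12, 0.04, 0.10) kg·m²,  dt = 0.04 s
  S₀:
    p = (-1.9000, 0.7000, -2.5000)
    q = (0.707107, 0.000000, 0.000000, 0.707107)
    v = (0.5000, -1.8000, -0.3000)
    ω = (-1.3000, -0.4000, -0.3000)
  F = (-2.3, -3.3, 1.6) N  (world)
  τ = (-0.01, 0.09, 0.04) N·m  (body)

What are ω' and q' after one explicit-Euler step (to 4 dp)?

ω' = (-1.3057, -0.3178, -0.2674)
q' = (0.7111, -0.0127, -0.0240, 0.7026)

angular accel α = (-0.1433, 2.0550, 0.8160)
ω + α·dt = (-1.3057, -0.3178, -0.2674)
q⊗(0,ω) = (0.2121321, -0.6363963, -1.2020819, -0.2121321)
updated quaternion q' = (0.7111, -0.0127, -0.0240, 0.7026)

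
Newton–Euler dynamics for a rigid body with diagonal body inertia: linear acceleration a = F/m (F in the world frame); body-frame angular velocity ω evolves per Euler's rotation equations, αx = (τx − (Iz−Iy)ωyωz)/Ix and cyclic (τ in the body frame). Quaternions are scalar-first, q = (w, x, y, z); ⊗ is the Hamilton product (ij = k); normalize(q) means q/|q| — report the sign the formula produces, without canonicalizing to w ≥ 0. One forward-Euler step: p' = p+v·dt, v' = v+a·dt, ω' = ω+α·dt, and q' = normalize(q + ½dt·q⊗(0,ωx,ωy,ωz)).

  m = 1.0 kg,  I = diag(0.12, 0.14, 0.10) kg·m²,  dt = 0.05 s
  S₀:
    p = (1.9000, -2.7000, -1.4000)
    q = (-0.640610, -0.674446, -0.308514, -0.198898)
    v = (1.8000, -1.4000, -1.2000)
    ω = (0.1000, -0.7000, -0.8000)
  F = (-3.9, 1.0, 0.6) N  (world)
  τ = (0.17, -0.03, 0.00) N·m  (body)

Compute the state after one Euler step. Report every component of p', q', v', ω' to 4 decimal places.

p' = (1.9900, -2.7700, -1.4600)
q' = (-0.6481, -0.6731, -0.3112, -0.1734)
v' = (1.6050, -1.3500, -1.1700)
ω' = (0.1802, -0.7101, -0.7993)

a = (-3.9000, 1.0000, 0.6000)
p' = p + v·dt = (1.9900, -2.7700, -1.4600)
v' = v + a·dt = (1.6050, -1.3500, -1.1700)
α = I⁻¹(τ − ω×Iω) = (1.6033, -0.2029, 0.0140)
ω + α·dt = (0.1802, -0.7101, -0.7993)
2q̇ = q⊗(0,ω) = (-0.3076336, 0.0435216, -0.1110196, 1.0154516)
q' = normalize(q + ½dt·q⊗(0,ω)) = (-0.6481, -0.6731, -0.3112, -0.1734)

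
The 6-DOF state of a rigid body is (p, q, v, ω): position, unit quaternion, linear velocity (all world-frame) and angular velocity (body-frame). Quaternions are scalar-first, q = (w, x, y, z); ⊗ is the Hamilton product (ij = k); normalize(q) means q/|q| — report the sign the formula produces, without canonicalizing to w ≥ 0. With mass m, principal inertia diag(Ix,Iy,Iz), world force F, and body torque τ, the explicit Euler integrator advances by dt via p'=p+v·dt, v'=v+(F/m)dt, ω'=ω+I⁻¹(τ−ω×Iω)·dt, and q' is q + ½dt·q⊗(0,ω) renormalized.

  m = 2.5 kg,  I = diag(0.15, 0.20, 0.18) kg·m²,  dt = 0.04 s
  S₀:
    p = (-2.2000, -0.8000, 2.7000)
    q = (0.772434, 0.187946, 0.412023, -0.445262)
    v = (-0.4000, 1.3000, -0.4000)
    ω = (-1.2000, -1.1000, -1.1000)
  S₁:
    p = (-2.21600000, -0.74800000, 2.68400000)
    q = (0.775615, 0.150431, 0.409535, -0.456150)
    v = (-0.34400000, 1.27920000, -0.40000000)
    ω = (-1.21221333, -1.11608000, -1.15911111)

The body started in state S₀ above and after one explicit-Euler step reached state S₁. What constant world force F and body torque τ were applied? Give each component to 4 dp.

F = (3.5000, -1.3000, 0.0000)
τ = (-0.0700, -0.1200, -0.2000)

velocity change Δv = (0.05600000, -0.02080000, 0.00000000)
m·(v₁−v₀)/dt = (3.5000, -1.3000, 0.0000)
ω₁ − ω₀ = (-0.01221333, -0.01608000, -0.05911111)
precession coupling = (-0.0242, -0.0396, 0.0660)
τ = I·(Δω/dt) + ω₀×(Iω₀) = (-0.0700, -0.1200, -0.2000)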